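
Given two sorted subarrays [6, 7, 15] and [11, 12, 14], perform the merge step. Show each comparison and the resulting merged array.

Merging process:

Compare 6 vs 11: take 6 from left. Merged: [6]
Compare 7 vs 11: take 7 from left. Merged: [6, 7]
Compare 15 vs 11: take 11 from right. Merged: [6, 7, 11]
Compare 15 vs 12: take 12 from right. Merged: [6, 7, 11, 12]
Compare 15 vs 14: take 14 from right. Merged: [6, 7, 11, 12, 14]
Append remaining from left: [15]. Merged: [6, 7, 11, 12, 14, 15]

Final merged array: [6, 7, 11, 12, 14, 15]
Total comparisons: 5

The merged array is [6, 7, 11, 12, 14, 15], requiring 5 comparisons. The merge step runs in O(n) time where n is the total number of elements.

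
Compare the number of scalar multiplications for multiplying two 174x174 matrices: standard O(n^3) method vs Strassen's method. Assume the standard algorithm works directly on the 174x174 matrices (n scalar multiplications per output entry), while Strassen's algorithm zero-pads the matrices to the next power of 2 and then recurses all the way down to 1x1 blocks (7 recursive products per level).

Matrix multiplication for 174x174 matrices:

Strassen's algorithm requires power-of-2 dimensions. Pad 174x174 to 256x256 (next power of 2).

Standard algorithm: 174^3 = 5268024 multiplications
Strassen's algorithm: 7^(log2(256)) = 7^8 = 5764801 multiplications
Difference: 5268024 - 5764801 = -496777 (Strassen uses MORE here due to padding overhead — for small or just-over-power-of-2 n, padding can outweigh the per-level savings)

Standard: 5268024 multiplications (174^3). Strassen: 5764801 multiplications (7^8, after padding to 256x256). Strassen reduces 8 recursive multiplications to 7 at each level.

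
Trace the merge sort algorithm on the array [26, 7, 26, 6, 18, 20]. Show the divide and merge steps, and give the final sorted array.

Merge sort trace:

Split: [26, 7, 26, 6, 18, 20] -> [26, 7, 26] and [6, 18, 20]
  Split: [26, 7, 26] -> [26] and [7, 26]
    Split: [7, 26] -> [7] and [26]
    Merge: [7] + [26] -> [7, 26]
  Merge: [26] + [7, 26] -> [7, 26, 26]
  Split: [6, 18, 20] -> [6] and [18, 20]
    Split: [18, 20] -> [18] and [20]
    Merge: [18] + [20] -> [18, 20]
  Merge: [6] + [18, 20] -> [6, 18, 20]
Merge: [7, 26, 26] + [6, 18, 20] -> [6, 7, 18, 20, 26, 26]

Final sorted array: [6, 7, 18, 20, 26, 26]

The merge sort proceeds by recursively splitting the array and merging sorted halves.
After all merges, the sorted array is [6, 7, 18, 20, 26, 26].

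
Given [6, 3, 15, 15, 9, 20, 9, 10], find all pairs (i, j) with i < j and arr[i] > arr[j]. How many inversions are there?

Finding inversions in [6, 3, 15, 15, 9, 20, 9, 10]:

(0, 1): arr[0]=6 > arr[1]=3
(2, 4): arr[2]=15 > arr[4]=9
(2, 6): arr[2]=15 > arr[6]=9
(2, 7): arr[2]=15 > arr[7]=10
(3, 4): arr[3]=15 > arr[4]=9
(3, 6): arr[3]=15 > arr[6]=9
(3, 7): arr[3]=15 > arr[7]=10
(5, 6): arr[5]=20 > arr[6]=9
(5, 7): arr[5]=20 > arr[7]=10

Total inversions: 9

The array has 9 inversion(s): (0,1), (2,4), (2,6), (2,7), (3,4), (3,6), (3,7), (5,6), (5,7). Each pair (i,j) satisfies i < j and arr[i] > arr[j].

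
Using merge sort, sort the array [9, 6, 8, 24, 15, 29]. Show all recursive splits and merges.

Merge sort trace:

Split: [9, 6, 8, 24, 15, 29] -> [9, 6, 8] and [24, 15, 29]
  Split: [9, 6, 8] -> [9] and [6, 8]
    Split: [6, 8] -> [6] and [8]
    Merge: [6] + [8] -> [6, 8]
  Merge: [9] + [6, 8] -> [6, 8, 9]
  Split: [24, 15, 29] -> [24] and [15, 29]
    Split: [15, 29] -> [15] and [29]
    Merge: [15] + [29] -> [15, 29]
  Merge: [24] + [15, 29] -> [15, 24, 29]
Merge: [6, 8, 9] + [15, 24, 29] -> [6, 8, 9, 15, 24, 29]

Final sorted array: [6, 8, 9, 15, 24, 29]

The merge sort proceeds by recursively splitting the array and merging sorted halves.
After all merges, the sorted array is [6, 8, 9, 15, 24, 29].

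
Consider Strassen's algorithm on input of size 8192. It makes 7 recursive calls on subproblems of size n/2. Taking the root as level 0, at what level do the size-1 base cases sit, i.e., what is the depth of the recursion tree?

For divide and conquer with division factor 2:

Problem sizes at each level:
Level 0: 8192
Level 1: 4096
Level 2: 2048
Level 3: 1024
Level 4: 512
Level 5: 256
Level 6: 128
Level 7: 64
Level 8: 32
Level 9: 16
Level 10: 8
Level 11: 4
Level 12: 2
Level 13: 1

The root is level 0 and the size-1 base case is level 13 (the tree spans levels 0 through 13, i.e. 14 levels counting the root), so the depth is the number of divisions: log_2(8192) = 13

The recursion tree depth is log_2(8192) = 13. At each level, the problem size is divided by 2, so it takes 13 divisions to reduce to a base case of size 1. The algorithm makes 7 recursive calls at each level.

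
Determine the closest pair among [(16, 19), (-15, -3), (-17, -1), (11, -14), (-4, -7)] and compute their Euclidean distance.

Computing all pairwise distances among 5 points:

d((16, 19), (-15, -3)) = 38.0132
d((16, 19), (-17, -1)) = 38.5876
d((16, 19), (11, -14)) = 33.3766
d((16, 19), (-4, -7)) = 32.8024
d((-15, -3), (-17, -1)) = 2.8284 <-- minimum
d((-15, -3), (11, -14)) = 28.2312
d((-15, -3), (-4, -7)) = 11.7047
d((-17, -1), (11, -14)) = 30.8707
d((-17, -1), (-4, -7)) = 14.3178
d((11, -14), (-4, -7)) = 16.5529

Closest pair: (-15, -3) and (-17, -1) with distance 2.8284

The closest pair is (-15, -3) and (-17, -1) with Euclidean distance 2.8284. For 5 points, brute-force pairwise comparison is shown above. For large n, the divide-and-conquer algorithm (sort by x, recurse on halves, check the dividing strip) achieves O(n log n).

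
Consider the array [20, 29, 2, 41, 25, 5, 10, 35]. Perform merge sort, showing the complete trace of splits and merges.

Merge sort trace:

Split: [20, 29, 2, 41, 25, 5, 10, 35] -> [20, 29, 2, 41] and [25, 5, 10, 35]
  Split: [20, 29, 2, 41] -> [20, 29] and [2, 41]
    Split: [20, 29] -> [20] and [29]
    Merge: [20] + [29] -> [20, 29]
    Split: [2, 41] -> [2] and [41]
    Merge: [2] + [41] -> [2, 41]
  Merge: [20, 29] + [2, 41] -> [2, 20, 29, 41]
  Split: [25, 5, 10, 35] -> [25, 5] and [10, 35]
    Split: [25, 5] -> [25] and [5]
    Merge: [25] + [5] -> [5, 25]
    Split: [10, 35] -> [10] and [35]
    Merge: [10] + [35] -> [10, 35]
  Merge: [5, 25] + [10, 35] -> [5, 10, 25, 35]
Merge: [2, 20, 29, 41] + [5, 10, 25, 35] -> [2, 5, 10, 20, 25, 29, 35, 41]

Final sorted array: [2, 5, 10, 20, 25, 29, 35, 41]

The merge sort proceeds by recursively splitting the array and merging sorted halves.
After all merges, the sorted array is [2, 5, 10, 20, 25, 29, 35, 41].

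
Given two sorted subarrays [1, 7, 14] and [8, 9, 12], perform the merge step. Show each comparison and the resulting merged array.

Merging process:

Compare 1 vs 8: take 1 from left. Merged: [1]
Compare 7 vs 8: take 7 from left. Merged: [1, 7]
Compare 14 vs 8: take 8 from right. Merged: [1, 7, 8]
Compare 14 vs 9: take 9 from right. Merged: [1, 7, 8, 9]
Compare 14 vs 12: take 12 from right. Merged: [1, 7, 8, 9, 12]
Append remaining from left: [14]. Merged: [1, 7, 8, 9, 12, 14]

Final merged array: [1, 7, 8, 9, 12, 14]
Total comparisons: 5

The merged array is [1, 7, 8, 9, 12, 14], requiring 5 comparisons. The merge step runs in O(n) time where n is the total number of elements.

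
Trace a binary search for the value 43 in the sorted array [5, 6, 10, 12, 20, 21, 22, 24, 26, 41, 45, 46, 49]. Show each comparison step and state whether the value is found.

Binary search for 43 in [5, 6, 10, 12, 20, 21, 22, 24, 26, 41, 45, 46, 49]:

lo=0, hi=12, mid=6, arr[mid]=22 -> 22 < 43, search right half
lo=7, hi=12, mid=9, arr[mid]=41 -> 41 < 43, search right half
lo=10, hi=12, mid=11, arr[mid]=46 -> 46 > 43, search left half
lo=10, hi=10, mid=10, arr[mid]=45 -> 45 > 43, search left half
lo=10 > hi=9, target 43 not found

Binary search determines that 43 is not in the array after 4 comparisons. The search space was exhausted without finding the target.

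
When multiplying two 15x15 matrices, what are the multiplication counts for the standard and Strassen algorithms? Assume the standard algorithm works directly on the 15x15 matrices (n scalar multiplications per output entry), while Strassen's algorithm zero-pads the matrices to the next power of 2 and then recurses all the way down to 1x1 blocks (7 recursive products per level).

Matrix multiplication for 15x15 matrices:

Strassen's algorithm requires power-of-2 dimensions. Pad 15x15 to 16x16 (next power of 2).

Standard algorithm: 15^3 = 3375 multiplications
Strassen's algorithm: 7^(log2(16)) = 7^4 = 2401 multiplications
Savings: 3375 - 2401 = 974 multiplications

Standard: 3375 multiplications (15^3). Strassen: 2401 multiplications (7^4, after padding to 16x16). Strassen reduces 8 recursive multiplications to 7 at each level.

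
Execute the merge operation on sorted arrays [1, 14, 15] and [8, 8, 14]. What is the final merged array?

Merging process:

Compare 1 vs 8: take 1 from left. Merged: [1]
Compare 14 vs 8: take 8 from right. Merged: [1, 8]
Compare 14 vs 8: take 8 from right. Merged: [1, 8, 8]
Compare 14 vs 14: take 14 from left. Merged: [1, 8, 8, 14]
Compare 15 vs 14: take 14 from right. Merged: [1, 8, 8, 14, 14]
Append remaining from left: [15]. Merged: [1, 8, 8, 14, 14, 15]

Final merged array: [1, 8, 8, 14, 14, 15]
Total comparisons: 5

The merged array is [1, 8, 8, 14, 14, 15], requiring 5 comparisons. The merge step runs in O(n) time where n is the total number of elements.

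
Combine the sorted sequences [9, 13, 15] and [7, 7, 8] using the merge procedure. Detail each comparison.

Merging process:

Compare 9 vs 7: take 7 from right. Merged: [7]
Compare 9 vs 7: take 7 from right. Merged: [7, 7]
Compare 9 vs 8: take 8 from right. Merged: [7, 7, 8]
Append remaining from left: [9, 13, 15]. Merged: [7, 7, 8, 9, 13, 15]

Final merged array: [7, 7, 8, 9, 13, 15]
Total comparisons: 3

The merged array is [7, 7, 8, 9, 13, 15], requiring 3 comparisons. The merge step runs in O(n) time where n is the total number of elements.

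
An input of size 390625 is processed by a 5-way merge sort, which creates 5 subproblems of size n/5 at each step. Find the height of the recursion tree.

For divide and conquer with division factor 5:

Problem sizes at each level:
Level 0: 390625
Level 1: 78125
Level 2: 15625
Level 3: 3125
Level 4: 625
Level 5: 125
Level 6: 25
Level 7: 5
Level 8: 1

The root is level 0 and the size-1 base case is level 8 (the tree spans levels 0 through 8, i.e. 9 levels counting the root), so the depth is the number of divisions: log_5(390625) = 8

The recursion tree depth is log_5(390625) = 8. At each level, the problem size is divided by 5, so it takes 8 divisions to reduce to a base case of size 1. The algorithm makes 5 recursive calls at each level.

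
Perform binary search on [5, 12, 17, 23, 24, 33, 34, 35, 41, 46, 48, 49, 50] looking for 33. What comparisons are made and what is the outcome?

Binary search for 33 in [5, 12, 17, 23, 24, 33, 34, 35, 41, 46, 48, 49, 50]:

lo=0, hi=12, mid=6, arr[mid]=34 -> 34 > 33, search left half
lo=0, hi=5, mid=2, arr[mid]=17 -> 17 < 33, search right half
lo=3, hi=5, mid=4, arr[mid]=24 -> 24 < 33, search right half
lo=5, hi=5, mid=5, arr[mid]=33 -> Found target at index 5!

Binary search finds 33 at index 5 after 4 comparisons. The search repeatedly halves the search space by comparing with the middle element.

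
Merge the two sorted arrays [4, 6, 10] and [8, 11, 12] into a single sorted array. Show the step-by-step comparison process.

Merging process:

Compare 4 vs 8: take 4 from left. Merged: [4]
Compare 6 vs 8: take 6 from left. Merged: [4, 6]
Compare 10 vs 8: take 8 from right. Merged: [4, 6, 8]
Compare 10 vs 11: take 10 from left. Merged: [4, 6, 8, 10]
Append remaining from right: [11, 12]. Merged: [4, 6, 8, 10, 11, 12]

Final merged array: [4, 6, 8, 10, 11, 12]
Total comparisons: 4

The merged array is [4, 6, 8, 10, 11, 12], requiring 4 comparisons. The merge step runs in O(n) time where n is the total number of elements.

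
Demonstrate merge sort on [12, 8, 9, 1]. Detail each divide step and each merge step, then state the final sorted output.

Merge sort trace:

Split: [12, 8, 9, 1] -> [12, 8] and [9, 1]
  Split: [12, 8] -> [12] and [8]
  Merge: [12] + [8] -> [8, 12]
  Split: [9, 1] -> [9] and [1]
  Merge: [9] + [1] -> [1, 9]
Merge: [8, 12] + [1, 9] -> [1, 8, 9, 12]

Final sorted array: [1, 8, 9, 12]

The merge sort proceeds by recursively splitting the array and merging sorted halves.
After all merges, the sorted array is [1, 8, 9, 12].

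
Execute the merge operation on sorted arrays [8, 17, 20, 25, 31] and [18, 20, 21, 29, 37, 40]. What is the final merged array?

Merging process:

Compare 8 vs 18: take 8 from left. Merged: [8]
Compare 17 vs 18: take 17 from left. Merged: [8, 17]
Compare 20 vs 18: take 18 from right. Merged: [8, 17, 18]
Compare 20 vs 20: take 20 from left. Merged: [8, 17, 18, 20]
Compare 25 vs 20: take 20 from right. Merged: [8, 17, 18, 20, 20]
Compare 25 vs 21: take 21 from right. Merged: [8, 17, 18, 20, 20, 21]
Compare 25 vs 29: take 25 from left. Merged: [8, 17, 18, 20, 20, 21, 25]
Compare 31 vs 29: take 29 from right. Merged: [8, 17, 18, 20, 20, 21, 25, 29]
Compare 31 vs 37: take 31 from left. Merged: [8, 17, 18, 20, 20, 21, 25, 29, 31]
Append remaining from right: [37, 40]. Merged: [8, 17, 18, 20, 20, 21, 25, 29, 31, 37, 40]

Final merged array: [8, 17, 18, 20, 20, 21, 25, 29, 31, 37, 40]
Total comparisons: 9

The merged array is [8, 17, 18, 20, 20, 21, 25, 29, 31, 37, 40], requiring 9 comparisons. The merge step runs in O(n) time where n is the total number of elements.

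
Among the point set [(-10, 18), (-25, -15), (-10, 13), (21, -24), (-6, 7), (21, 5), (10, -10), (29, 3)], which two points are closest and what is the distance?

Computing all pairwise distances among 8 points:

d((-10, 18), (-25, -15)) = 36.2491
d((-10, 18), (-10, 13)) = 5.0 <-- minimum
d((-10, 18), (21, -24)) = 52.2015
d((-10, 18), (-6, 7)) = 11.7047
d((-10, 18), (21, 5)) = 33.6155
d((-10, 18), (10, -10)) = 34.4093
d((-10, 18), (29, 3)) = 41.7852
d((-25, -15), (-10, 13)) = 31.7648
d((-25, -15), (21, -24)) = 46.8722
d((-25, -15), (-6, 7)) = 29.0689
d((-25, -15), (21, 5)) = 50.1597
d((-25, -15), (10, -10)) = 35.3553
d((-25, -15), (29, 3)) = 56.921
d((-10, 13), (21, -24)) = 48.2701
d((-10, 13), (-6, 7)) = 7.2111
d((-10, 13), (21, 5)) = 32.0156
d((-10, 13), (10, -10)) = 30.4795
d((-10, 13), (29, 3)) = 40.2616
d((21, -24), (-6, 7)) = 41.1096
d((21, -24), (21, 5)) = 29.0
d((21, -24), (10, -10)) = 17.8045
d((21, -24), (29, 3)) = 28.1603
d((-6, 7), (21, 5)) = 27.074
d((-6, 7), (10, -10)) = 23.3452
d((-6, 7), (29, 3)) = 35.2278
d((21, 5), (10, -10)) = 18.6011
d((21, 5), (29, 3)) = 8.2462
d((10, -10), (29, 3)) = 23.0217

Closest pair: (-10, 18) and (-10, 13) with distance 5.0

The closest pair is (-10, 18) and (-10, 13) with Euclidean distance 5.0. For 8 points, brute-force pairwise comparison is shown above. For large n, the divide-and-conquer algorithm (sort by x, recurse on halves, check the dividing strip) achieves O(n log n).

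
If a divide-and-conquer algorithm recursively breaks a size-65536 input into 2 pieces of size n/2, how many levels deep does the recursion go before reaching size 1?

For divide and conquer with division factor 2:

Problem sizes at each level:
Level 0: 65536
Level 1: 32768
Level 2: 16384
Level 3: 8192
Level 4: 4096
Level 5: 2048
Level 6: 1024
Level 7: 512
Level 8: 256
Level 9: 128
Level 10: 64
Level 11: 32
Level 12: 16
Level 13: 8
Level 14: 4
Level 15: 2
Level 16: 1

The root is level 0 and the size-1 base case is level 16 (the tree spans levels 0 through 16, i.e. 17 levels counting the root), so the depth is the number of divisions: log_2(65536) = 16

The recursion tree depth is log_2(65536) = 16. At each level, the problem size is divided by 2, so it takes 16 divisions to reduce to a base case of size 1. The algorithm makes 2 recursive calls at each level.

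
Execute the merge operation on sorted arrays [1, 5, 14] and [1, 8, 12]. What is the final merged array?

Merging process:

Compare 1 vs 1: take 1 from left. Merged: [1]
Compare 5 vs 1: take 1 from right. Merged: [1, 1]
Compare 5 vs 8: take 5 from left. Merged: [1, 1, 5]
Compare 14 vs 8: take 8 from right. Merged: [1, 1, 5, 8]
Compare 14 vs 12: take 12 from right. Merged: [1, 1, 5, 8, 12]
Append remaining from left: [14]. Merged: [1, 1, 5, 8, 12, 14]

Final merged array: [1, 1, 5, 8, 12, 14]
Total comparisons: 5

The merged array is [1, 1, 5, 8, 12, 14], requiring 5 comparisons. The merge step runs in O(n) time where n is the total number of elements.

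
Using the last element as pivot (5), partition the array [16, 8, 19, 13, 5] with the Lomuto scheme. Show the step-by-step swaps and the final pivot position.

Lomuto partition with pivot = 5:

Initial array: [16, 8, 19, 13, 5]

arr[0]=16 > 5: no swap
arr[1]=8 > 5: no swap
arr[2]=19 > 5: no swap
arr[3]=13 > 5: no swap

Place pivot at position 0: [5, 8, 19, 13, 16]
Pivot position: 0

After partitioning with pivot 5, the array becomes [5, 8, 19, 13, 16]. The pivot is placed at index 0. All elements to the left of the pivot are <= 5, and all elements to the right are > 5.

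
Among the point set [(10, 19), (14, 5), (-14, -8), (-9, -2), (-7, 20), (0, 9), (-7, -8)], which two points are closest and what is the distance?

Computing all pairwise distances among 7 points:

d((10, 19), (14, 5)) = 14.5602
d((10, 19), (-14, -8)) = 36.1248
d((10, 19), (-9, -2)) = 28.3196
d((10, 19), (-7, 20)) = 17.0294
d((10, 19), (0, 9)) = 14.1421
d((10, 19), (-7, -8)) = 31.9061
d((14, 5), (-14, -8)) = 30.8707
d((14, 5), (-9, -2)) = 24.0416
d((14, 5), (-7, 20)) = 25.807
d((14, 5), (0, 9)) = 14.5602
d((14, 5), (-7, -8)) = 24.6982
d((-14, -8), (-9, -2)) = 7.8102
d((-14, -8), (-7, 20)) = 28.8617
d((-14, -8), (0, 9)) = 22.0227
d((-14, -8), (-7, -8)) = 7.0
d((-9, -2), (-7, 20)) = 22.0907
d((-9, -2), (0, 9)) = 14.2127
d((-9, -2), (-7, -8)) = 6.3246 <-- minimum
d((-7, 20), (0, 9)) = 13.0384
d((-7, 20), (-7, -8)) = 28.0
d((0, 9), (-7, -8)) = 18.3848

Closest pair: (-9, -2) and (-7, -8) with distance 6.3246

The closest pair is (-9, -2) and (-7, -8) with Euclidean distance 6.3246. For 7 points, brute-force pairwise comparison is shown above. For large n, the divide-and-conquer algorithm (sort by x, recurse on halves, check the dividing strip) achieves O(n log n).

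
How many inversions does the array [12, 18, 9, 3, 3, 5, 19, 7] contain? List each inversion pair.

Finding inversions in [12, 18, 9, 3, 3, 5, 19, 7]:

(0, 2): arr[0]=12 > arr[2]=9
(0, 3): arr[0]=12 > arr[3]=3
(0, 4): arr[0]=12 > arr[4]=3
(0, 5): arr[0]=12 > arr[5]=5
(0, 7): arr[0]=12 > arr[7]=7
(1, 2): arr[1]=18 > arr[2]=9
(1, 3): arr[1]=18 > arr[3]=3
(1, 4): arr[1]=18 > arr[4]=3
(1, 5): arr[1]=18 > arr[5]=5
(1, 7): arr[1]=18 > arr[7]=7
(2, 3): arr[2]=9 > arr[3]=3
(2, 4): arr[2]=9 > arr[4]=3
(2, 5): arr[2]=9 > arr[5]=5
(2, 7): arr[2]=9 > arr[7]=7
(6, 7): arr[6]=19 > arr[7]=7

Total inversions: 15

The array has 15 inversion(s): (0,2), (0,3), (0,4), (0,5), (0,7), (1,2), (1,3), (1,4), (1,5), (1,7), (2,3), (2,4), (2,5), (2,7), (6,7). Each pair (i,j) satisfies i < j and arr[i] > arr[j].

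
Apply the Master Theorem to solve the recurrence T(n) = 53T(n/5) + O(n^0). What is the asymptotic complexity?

Master Theorem for T(n) = 53T(n/5) + O(n^0):

a = 53, b = 5, c = 0
log_b(a) = log_5(53) = 2.4669

Case 1: c = 0 < log_5(53) = 2.4669
T(n) = O(n^(log_5 53))

For T(n) = 53T(n/5) + O(n^0): log_5(53) = 2.4669. This is Case 1 of the Master Theorem (c < log_b(a), work dominated by leaves), giving O(n^(log_5 53)).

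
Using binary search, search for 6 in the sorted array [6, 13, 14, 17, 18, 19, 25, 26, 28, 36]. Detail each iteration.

Binary search for 6 in [6, 13, 14, 17, 18, 19, 25, 26, 28, 36]:

lo=0, hi=9, mid=4, arr[mid]=18 -> 18 > 6, search left half
lo=0, hi=3, mid=1, arr[mid]=13 -> 13 > 6, search left half
lo=0, hi=0, mid=0, arr[mid]=6 -> Found target at index 0!

Binary search finds 6 at index 0 after 3 comparisons. The search repeatedly halves the search space by comparing with the middle element.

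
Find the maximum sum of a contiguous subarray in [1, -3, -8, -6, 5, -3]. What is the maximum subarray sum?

Using Kadane's algorithm on [1, -3, -8, -6, 5, -3]:

Scanning through the array:
Position 1 (value -3): max_ending_here = -2, max_so_far = 1
Position 2 (value -8): max_ending_here = -8, max_so_far = 1
Position 3 (value -6): max_ending_here = -6, max_so_far = 1
Position 4 (value 5): max_ending_here = 5, max_so_far = 5
Position 5 (value -3): max_ending_here = 2, max_so_far = 5

Maximum subarray: [5]
Maximum sum: 5

The maximum subarray is [5] with sum 5. This subarray runs from index 4 to index 4.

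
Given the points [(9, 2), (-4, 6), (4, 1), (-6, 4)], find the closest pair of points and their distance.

Computing all pairwise distances among 4 points:

d((9, 2), (-4, 6)) = 13.6015
d((9, 2), (4, 1)) = 5.099
d((9, 2), (-6, 4)) = 15.1327
d((-4, 6), (4, 1)) = 9.434
d((-4, 6), (-6, 4)) = 2.8284 <-- minimum
d((4, 1), (-6, 4)) = 10.4403

Closest pair: (-4, 6) and (-6, 4) with distance 2.8284

The closest pair is (-4, 6) and (-6, 4) with Euclidean distance 2.8284. For 4 points, brute-force pairwise comparison is shown above. For large n, the divide-and-conquer algorithm (sort by x, recurse on halves, check the dividing strip) achieves O(n log n).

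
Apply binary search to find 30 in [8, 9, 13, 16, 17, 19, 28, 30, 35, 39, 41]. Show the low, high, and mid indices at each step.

Binary search for 30 in [8, 9, 13, 16, 17, 19, 28, 30, 35, 39, 41]:

lo=0, hi=10, mid=5, arr[mid]=19 -> 19 < 30, search right half
lo=6, hi=10, mid=8, arr[mid]=35 -> 35 > 30, search left half
lo=6, hi=7, mid=6, arr[mid]=28 -> 28 < 30, search right half
lo=7, hi=7, mid=7, arr[mid]=30 -> Found target at index 7!

Binary search finds 30 at index 7 after 4 comparisons. The search repeatedly halves the search space by comparing with the middle element.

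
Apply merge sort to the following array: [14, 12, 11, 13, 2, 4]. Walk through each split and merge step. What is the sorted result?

Merge sort trace:

Split: [14, 12, 11, 13, 2, 4] -> [14, 12, 11] and [13, 2, 4]
  Split: [14, 12, 11] -> [14] and [12, 11]
    Split: [12, 11] -> [12] and [11]
    Merge: [12] + [11] -> [11, 12]
  Merge: [14] + [11, 12] -> [11, 12, 14]
  Split: [13, 2, 4] -> [13] and [2, 4]
    Split: [2, 4] -> [2] and [4]
    Merge: [2] + [4] -> [2, 4]
  Merge: [13] + [2, 4] -> [2, 4, 13]
Merge: [11, 12, 14] + [2, 4, 13] -> [2, 4, 11, 12, 13, 14]

Final sorted array: [2, 4, 11, 12, 13, 14]

The merge sort proceeds by recursively splitting the array and merging sorted halves.
After all merges, the sorted array is [2, 4, 11, 12, 13, 14].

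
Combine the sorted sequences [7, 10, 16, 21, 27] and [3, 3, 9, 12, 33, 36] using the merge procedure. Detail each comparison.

Merging process:

Compare 7 vs 3: take 3 from right. Merged: [3]
Compare 7 vs 3: take 3 from right. Merged: [3, 3]
Compare 7 vs 9: take 7 from left. Merged: [3, 3, 7]
Compare 10 vs 9: take 9 from right. Merged: [3, 3, 7, 9]
Compare 10 vs 12: take 10 from left. Merged: [3, 3, 7, 9, 10]
Compare 16 vs 12: take 12 from right. Merged: [3, 3, 7, 9, 10, 12]
Compare 16 vs 33: take 16 from left. Merged: [3, 3, 7, 9, 10, 12, 16]
Compare 21 vs 33: take 21 from left. Merged: [3, 3, 7, 9, 10, 12, 16, 21]
Compare 27 vs 33: take 27 from left. Merged: [3, 3, 7, 9, 10, 12, 16, 21, 27]
Append remaining from right: [33, 36]. Merged: [3, 3, 7, 9, 10, 12, 16, 21, 27, 33, 36]

Final merged array: [3, 3, 7, 9, 10, 12, 16, 21, 27, 33, 36]
Total comparisons: 9

The merged array is [3, 3, 7, 9, 10, 12, 16, 21, 27, 33, 36], requiring 9 comparisons. The merge step runs in O(n) time where n is the total number of elements.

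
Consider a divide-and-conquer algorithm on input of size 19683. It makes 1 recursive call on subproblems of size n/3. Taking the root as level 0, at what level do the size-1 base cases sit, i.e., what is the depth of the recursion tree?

For divide and conquer with division factor 3:

Problem sizes at each level:
Level 0: 19683
Level 1: 6561
Level 2: 2187
Level 3: 729
Level 4: 243
Level 5: 81
Level 6: 27
Level 7: 9
Level 8: 3
Level 9: 1

The root is level 0 and the size-1 base case is level 9 (the tree spans levels 0 through 9, i.e. 10 levels counting the root), so the depth is the number of divisions: log_3(19683) = 9

The recursion tree depth is log_3(19683) = 9. At each level, the problem size is divided by 3, so it takes 9 divisions to reduce to a base case of size 1. The algorithm makes 1 recursive call at each level.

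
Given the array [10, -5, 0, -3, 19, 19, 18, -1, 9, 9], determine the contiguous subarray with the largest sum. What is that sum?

Using Kadane's algorithm on [10, -5, 0, -3, 19, 19, 18, -1, 9, 9]:

Scanning through the array:
Position 1 (value -5): max_ending_here = 5, max_so_far = 10
Position 2 (value 0): max_ending_here = 5, max_so_far = 10
Position 3 (value -3): max_ending_here = 2, max_so_far = 10
Position 4 (value 19): max_ending_here = 21, max_so_far = 21
Position 5 (value 19): max_ending_here = 40, max_so_far = 40
Position 6 (value 18): max_ending_here = 58, max_so_far = 58
Position 7 (value -1): max_ending_here = 57, max_so_far = 58
Position 8 (value 9): max_ending_here = 66, max_so_far = 66
Position 9 (value 9): max_ending_here = 75, max_so_far = 75

Maximum subarray: [10, -5, 0, -3, 19, 19, 18, -1, 9, 9]
Maximum sum: 75

The maximum subarray is [10, -5, 0, -3, 19, 19, 18, -1, 9, 9] with sum 75. This subarray runs from index 0 to index 9.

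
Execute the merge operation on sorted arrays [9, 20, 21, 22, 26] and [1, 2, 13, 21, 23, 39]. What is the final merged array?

Merging process:

Compare 9 vs 1: take 1 from right. Merged: [1]
Compare 9 vs 2: take 2 from right. Merged: [1, 2]
Compare 9 vs 13: take 9 from left. Merged: [1, 2, 9]
Compare 20 vs 13: take 13 from right. Merged: [1, 2, 9, 13]
Compare 20 vs 21: take 20 from left. Merged: [1, 2, 9, 13, 20]
Compare 21 vs 21: take 21 from left. Merged: [1, 2, 9, 13, 20, 21]
Compare 22 vs 21: take 21 from right. Merged: [1, 2, 9, 13, 20, 21, 21]
Compare 22 vs 23: take 22 from left. Merged: [1, 2, 9, 13, 20, 21, 21, 22]
Compare 26 vs 23: take 23 from right. Merged: [1, 2, 9, 13, 20, 21, 21, 22, 23]
Compare 26 vs 39: take 26 from left. Merged: [1, 2, 9, 13, 20, 21, 21, 22, 23, 26]
Append remaining from right: [39]. Merged: [1, 2, 9, 13, 20, 21, 21, 22, 23, 26, 39]

Final merged array: [1, 2, 9, 13, 20, 21, 21, 22, 23, 26, 39]
Total comparisons: 10

The merged array is [1, 2, 9, 13, 20, 21, 21, 22, 23, 26, 39], requiring 10 comparisons. The merge step runs in O(n) time where n is the total number of elements.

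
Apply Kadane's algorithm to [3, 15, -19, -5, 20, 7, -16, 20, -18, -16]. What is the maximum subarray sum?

Using Kadane's algorithm on [3, 15, -19, -5, 20, 7, -16, 20, -18, -16]:

Scanning through the array:
Position 1 (value 15): max_ending_here = 18, max_so_far = 18
Position 2 (value -19): max_ending_here = -1, max_so_far = 18
Position 3 (value -5): max_ending_here = -5, max_so_far = 18
Position 4 (value 20): max_ending_here = 20, max_so_far = 20
Position 5 (value 7): max_ending_here = 27, max_so_far = 27
Position 6 (value -16): max_ending_here = 11, max_so_far = 27
Position 7 (value 20): max_ending_here = 31, max_so_far = 31
Position 8 (value -18): max_ending_here = 13, max_so_far = 31
Position 9 (value -16): max_ending_here = -3, max_so_far = 31

Maximum subarray: [20, 7, -16, 20]
Maximum sum: 31

The maximum subarray is [20, 7, -16, 20] with sum 31. This subarray runs from index 4 to index 7.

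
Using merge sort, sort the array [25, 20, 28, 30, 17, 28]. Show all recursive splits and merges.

Merge sort trace:

Split: [25, 20, 28, 30, 17, 28] -> [25, 20, 28] and [30, 17, 28]
  Split: [25, 20, 28] -> [25] and [20, 28]
    Split: [20, 28] -> [20] and [28]
    Merge: [20] + [28] -> [20, 28]
  Merge: [25] + [20, 28] -> [20, 25, 28]
  Split: [30, 17, 28] -> [30] and [17, 28]
    Split: [17, 28] -> [17] and [28]
    Merge: [17] + [28] -> [17, 28]
  Merge: [30] + [17, 28] -> [17, 28, 30]
Merge: [20, 25, 28] + [17, 28, 30] -> [17, 20, 25, 28, 28, 30]

Final sorted array: [17, 20, 25, 28, 28, 30]

The merge sort proceeds by recursively splitting the array and merging sorted halves.
After all merges, the sorted array is [17, 20, 25, 28, 28, 30].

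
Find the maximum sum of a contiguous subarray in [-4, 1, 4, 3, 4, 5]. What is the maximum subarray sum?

Using Kadane's algorithm on [-4, 1, 4, 3, 4, 5]:

Scanning through the array:
Position 1 (value 1): max_ending_here = 1, max_so_far = 1
Position 2 (value 4): max_ending_here = 5, max_so_far = 5
Position 3 (value 3): max_ending_here = 8, max_so_far = 8
Position 4 (value 4): max_ending_here = 12, max_so_far = 12
Position 5 (value 5): max_ending_here = 17, max_so_far = 17

Maximum subarray: [1, 4, 3, 4, 5]
Maximum sum: 17

The maximum subarray is [1, 4, 3, 4, 5] with sum 17. This subarray runs from index 1 to index 5.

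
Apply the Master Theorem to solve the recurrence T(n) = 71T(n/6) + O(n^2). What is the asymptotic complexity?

Master Theorem for T(n) = 71T(n/6) + O(n^2):

a = 71, b = 6, c = 2
log_b(a) = log_6(71) = 2.3790

Case 1: c = 2 < log_6(71) = 2.3790
T(n) = O(n^(log_6 71))

For T(n) = 71T(n/6) + O(n^2): log_6(71) = 2.3790. This is Case 1 of the Master Theorem (c < log_b(a), work dominated by leaves), giving O(n^(log_6 71)).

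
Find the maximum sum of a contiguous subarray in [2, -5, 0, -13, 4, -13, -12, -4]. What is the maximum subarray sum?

Using Kadane's algorithm on [2, -5, 0, -13, 4, -13, -12, -4]:

Scanning through the array:
Position 1 (value -5): max_ending_here = -3, max_so_far = 2
Position 2 (value 0): max_ending_here = 0, max_so_far = 2
Position 3 (value -13): max_ending_here = -13, max_so_far = 2
Position 4 (value 4): max_ending_here = 4, max_so_far = 4
Position 5 (value -13): max_ending_here = -9, max_so_far = 4
Position 6 (value -12): max_ending_here = -12, max_so_far = 4
Position 7 (value -4): max_ending_here = -4, max_so_far = 4

Maximum subarray: [4]
Maximum sum: 4

The maximum subarray is [4] with sum 4. This subarray runs from index 4 to index 4.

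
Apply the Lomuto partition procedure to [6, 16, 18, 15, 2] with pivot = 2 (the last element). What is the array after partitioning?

Lomuto partition with pivot = 2:

Initial array: [6, 16, 18, 15, 2]

arr[0]=6 > 2: no swap
arr[1]=16 > 2: no swap
arr[2]=18 > 2: no swap
arr[3]=15 > 2: no swap

Place pivot at position 0: [2, 16, 18, 15, 6]
Pivot position: 0

After partitioning with pivot 2, the array becomes [2, 16, 18, 15, 6]. The pivot is placed at index 0. All elements to the left of the pivot are <= 2, and all elements to the right are > 2.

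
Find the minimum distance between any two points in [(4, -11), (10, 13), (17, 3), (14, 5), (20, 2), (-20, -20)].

Computing all pairwise distances among 6 points:

d((4, -11), (10, 13)) = 24.7386
d((4, -11), (17, 3)) = 19.105
d((4, -11), (14, 5)) = 18.868
d((4, -11), (20, 2)) = 20.6155
d((4, -11), (-20, -20)) = 25.632
d((10, 13), (17, 3)) = 12.2066
d((10, 13), (14, 5)) = 8.9443
d((10, 13), (20, 2)) = 14.8661
d((10, 13), (-20, -20)) = 44.5982
d((17, 3), (14, 5)) = 3.6056
d((17, 3), (20, 2)) = 3.1623 <-- minimum
d((17, 3), (-20, -20)) = 43.566
d((14, 5), (20, 2)) = 6.7082
d((14, 5), (-20, -20)) = 42.2019
d((20, 2), (-20, -20)) = 45.6508

Closest pair: (17, 3) and (20, 2) with distance 3.1623

The closest pair is (17, 3) and (20, 2) with Euclidean distance 3.1623. For 6 points, brute-force pairwise comparison is shown above. For large n, the divide-and-conquer algorithm (sort by x, recurse on halves, check the dividing strip) achieves O(n log n).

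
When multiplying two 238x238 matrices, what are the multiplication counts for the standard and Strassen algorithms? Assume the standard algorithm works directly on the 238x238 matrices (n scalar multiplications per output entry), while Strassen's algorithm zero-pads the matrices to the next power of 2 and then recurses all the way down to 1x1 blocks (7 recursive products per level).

Matrix multiplication for 238x238 matrices:

Strassen's algorithm requires power-of-2 dimensions. Pad 238x238 to 256x256 (next power of 2).

Standard algorithm: 238^3 = 13481272 multiplications
Strassen's algorithm: 7^(log2(256)) = 7^8 = 5764801 multiplications
Savings: 13481272 - 5764801 = 7716471 multiplications

Standard: 13481272 multiplications (238^3). Strassen: 5764801 multiplications (7^8, after padding to 256x256). Strassen reduces 8 recursive multiplications to 7 at each level.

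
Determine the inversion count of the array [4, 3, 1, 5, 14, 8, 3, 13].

Finding inversions in [4, 3, 1, 5, 14, 8, 3, 13]:

(0, 1): arr[0]=4 > arr[1]=3
(0, 2): arr[0]=4 > arr[2]=1
(0, 6): arr[0]=4 > arr[6]=3
(1, 2): arr[1]=3 > arr[2]=1
(3, 6): arr[3]=5 > arr[6]=3
(4, 5): arr[4]=14 > arr[5]=8
(4, 6): arr[4]=14 > arr[6]=3
(4, 7): arr[4]=14 > arr[7]=13
(5, 6): arr[5]=8 > arr[6]=3

Total inversions: 9

The array has 9 inversion(s): (0,1), (0,2), (0,6), (1,2), (3,6), (4,5), (4,6), (4,7), (5,6). Each pair (i,j) satisfies i < j and arr[i] > arr[j].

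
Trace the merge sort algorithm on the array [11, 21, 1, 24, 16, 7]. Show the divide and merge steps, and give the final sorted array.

Merge sort trace:

Split: [11, 21, 1, 24, 16, 7] -> [11, 21, 1] and [24, 16, 7]
  Split: [11, 21, 1] -> [11] and [21, 1]
    Split: [21, 1] -> [21] and [1]
    Merge: [21] + [1] -> [1, 21]
  Merge: [11] + [1, 21] -> [1, 11, 21]
  Split: [24, 16, 7] -> [24] and [16, 7]
    Split: [16, 7] -> [16] and [7]
    Merge: [16] + [7] -> [7, 16]
  Merge: [24] + [7, 16] -> [7, 16, 24]
Merge: [1, 11, 21] + [7, 16, 24] -> [1, 7, 11, 16, 21, 24]

Final sorted array: [1, 7, 11, 16, 21, 24]

The merge sort proceeds by recursively splitting the array and merging sorted halves.
After all merges, the sorted array is [1, 7, 11, 16, 21, 24].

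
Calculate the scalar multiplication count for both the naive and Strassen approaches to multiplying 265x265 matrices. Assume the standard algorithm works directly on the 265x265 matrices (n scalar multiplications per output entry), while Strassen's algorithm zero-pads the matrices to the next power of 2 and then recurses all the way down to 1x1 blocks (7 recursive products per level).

Matrix multiplication for 265x265 matrices:

Strassen's algorithm requires power-of-2 dimensions. Pad 265x265 to 512x512 (next power of 2).

Standard algorithm: 265^3 = 18609625 multiplications
Strassen's algorithm: 7^(log2(512)) = 7^9 = 40353607 multiplications
Difference: 18609625 - 40353607 = -21743982 (Strassen uses MORE here due to padding overhead — for small or just-over-power-of-2 n, padding can outweigh the per-level savings)

Standard: 18609625 multiplications (265^3). Strassen: 40353607 multiplications (7^9, after padding to 512x512). Strassen reduces 8 recursive multiplications to 7 at each level.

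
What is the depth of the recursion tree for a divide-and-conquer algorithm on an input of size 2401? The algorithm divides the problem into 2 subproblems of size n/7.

For divide and conquer with division factor 7:

Problem sizes at each level:
Level 0: 2401
Level 1: 343
Level 2: 49
Level 3: 7
Level 4: 1

The root is level 0 and the size-1 base case is level 4 (the tree spans levels 0 through 4, i.e. 5 levels counting the root), so the depth is the number of divisions: log_7(2401) = 4

The recursion tree depth is log_7(2401) = 4. At each level, the problem size is divided by 7, so it takes 4 divisions to reduce to a base case of size 1. The algorithm makes 2 recursive calls at each level.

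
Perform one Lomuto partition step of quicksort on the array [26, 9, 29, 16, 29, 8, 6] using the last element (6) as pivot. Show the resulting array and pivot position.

Lomuto partition with pivot = 6:

Initial array: [26, 9, 29, 16, 29, 8, 6]

arr[0]=26 > 6: no swap
arr[1]=9 > 6: no swap
arr[2]=29 > 6: no swap
arr[3]=16 > 6: no swap
arr[4]=29 > 6: no swap
arr[5]=8 > 6: no swap

Place pivot at position 0: [6, 9, 29, 16, 29, 8, 26]
Pivot position: 0

After partitioning with pivot 6, the array becomes [6, 9, 29, 16, 29, 8, 26]. The pivot is placed at index 0. All elements to the left of the pivot are <= 6, and all elements to the right are > 6.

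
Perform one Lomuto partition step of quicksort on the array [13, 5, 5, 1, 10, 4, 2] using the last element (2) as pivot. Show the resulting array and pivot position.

Lomuto partition with pivot = 2:

Initial array: [13, 5, 5, 1, 10, 4, 2]

arr[0]=13 > 2: no swap
arr[1]=5 > 2: no swap
arr[2]=5 > 2: no swap
arr[3]=1 <= 2: swap with position 0, array becomes [1, 5, 5, 13, 10, 4, 2]
arr[4]=10 > 2: no swap
arr[5]=4 > 2: no swap

Place pivot at position 1: [1, 2, 5, 13, 10, 4, 5]
Pivot position: 1

After partitioning with pivot 2, the array becomes [1, 2, 5, 13, 10, 4, 5]. The pivot is placed at index 1. All elements to the left of the pivot are <= 2, and all elements to the right are > 2.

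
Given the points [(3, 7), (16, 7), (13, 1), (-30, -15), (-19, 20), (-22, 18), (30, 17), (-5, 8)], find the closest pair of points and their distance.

Computing all pairwise distances among 8 points:

d((3, 7), (16, 7)) = 13.0
d((3, 7), (13, 1)) = 11.6619
d((3, 7), (-30, -15)) = 39.6611
d((3, 7), (-19, 20)) = 25.5539
d((3, 7), (-22, 18)) = 27.313
d((3, 7), (30, 17)) = 28.7924
d((3, 7), (-5, 8)) = 8.0623
d((16, 7), (13, 1)) = 6.7082
d((16, 7), (-30, -15)) = 50.9902
d((16, 7), (-19, 20)) = 37.3363
d((16, 7), (-22, 18)) = 39.5601
d((16, 7), (30, 17)) = 17.2047
d((16, 7), (-5, 8)) = 21.0238
d((13, 1), (-30, -15)) = 45.8803
d((13, 1), (-19, 20)) = 37.2156
d((13, 1), (-22, 18)) = 38.9102
d((13, 1), (30, 17)) = 23.3452
d((13, 1), (-5, 8)) = 19.3132
d((-30, -15), (-19, 20)) = 36.6879
d((-30, -15), (-22, 18)) = 33.9559
d((-30, -15), (30, 17)) = 68.0
d((-30, -15), (-5, 8)) = 33.9706
d((-19, 20), (-22, 18)) = 3.6056 <-- minimum
d((-19, 20), (30, 17)) = 49.0918
d((-19, 20), (-5, 8)) = 18.4391
d((-22, 18), (30, 17)) = 52.0096
d((-22, 18), (-5, 8)) = 19.7231
d((30, 17), (-5, 8)) = 36.1386

Closest pair: (-19, 20) and (-22, 18) with distance 3.6056

The closest pair is (-19, 20) and (-22, 18) with Euclidean distance 3.6056. For 8 points, brute-force pairwise comparison is shown above. For large n, the divide-and-conquer algorithm (sort by x, recurse on halves, check the dividing strip) achieves O(n log n).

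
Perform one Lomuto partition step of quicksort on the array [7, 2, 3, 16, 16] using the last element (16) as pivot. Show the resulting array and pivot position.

Lomuto partition with pivot = 16:

Initial array: [7, 2, 3, 16, 16]

arr[0]=7 <= 16: swap with position 0, array becomes [7, 2, 3, 16, 16]
arr[1]=2 <= 16: swap with position 1, array becomes [7, 2, 3, 16, 16]
arr[2]=3 <= 16: swap with position 2, array becomes [7, 2, 3, 16, 16]
arr[3]=16 <= 16: swap with position 3, array becomes [7, 2, 3, 16, 16]

Place pivot at position 4: [7, 2, 3, 16, 16]
Pivot position: 4

After partitioning with pivot 16, the array becomes [7, 2, 3, 16, 16]. The pivot is placed at index 4. All elements to the left of the pivot are <= 16, and all elements to the right are > 16.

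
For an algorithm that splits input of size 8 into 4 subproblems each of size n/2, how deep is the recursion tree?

For divide and conquer with division factor 2:

Problem sizes at each level:
Level 0: 8
Level 1: 4
Level 2: 2
Level 3: 1

The root is level 0 and the size-1 base case is level 3 (the tree spans levels 0 through 3, i.e. 4 levels counting the root), so the depth is the number of divisions: log_2(8) = 3

The recursion tree depth is log_2(8) = 3. At each level, the problem size is divided by 2, so it takes 3 divisions to reduce to a base case of size 1. The algorithm makes 4 recursive calls at each level.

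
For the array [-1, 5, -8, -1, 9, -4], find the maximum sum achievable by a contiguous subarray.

Using Kadane's algorithm on [-1, 5, -8, -1, 9, -4]:

Scanning through the array:
Position 1 (value 5): max_ending_here = 5, max_so_far = 5
Position 2 (value -8): max_ending_here = -3, max_so_far = 5
Position 3 (value -1): max_ending_here = -1, max_so_far = 5
Position 4 (value 9): max_ending_here = 9, max_so_far = 9
Position 5 (value -4): max_ending_here = 5, max_so_far = 9

Maximum subarray: [9]
Maximum sum: 9

The maximum subarray is [9] with sum 9. This subarray runs from index 4 to index 4.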